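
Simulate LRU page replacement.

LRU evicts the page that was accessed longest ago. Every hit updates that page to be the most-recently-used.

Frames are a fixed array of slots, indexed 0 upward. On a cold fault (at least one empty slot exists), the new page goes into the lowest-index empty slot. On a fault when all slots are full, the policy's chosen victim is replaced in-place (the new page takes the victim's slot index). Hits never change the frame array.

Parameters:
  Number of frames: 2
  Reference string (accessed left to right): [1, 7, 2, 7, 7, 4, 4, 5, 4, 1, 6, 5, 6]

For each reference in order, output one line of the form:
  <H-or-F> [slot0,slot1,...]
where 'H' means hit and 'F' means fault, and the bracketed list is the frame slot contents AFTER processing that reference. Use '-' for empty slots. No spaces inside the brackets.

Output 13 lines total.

F [1,-]
F [1,7]
F [2,7]
H [2,7]
H [2,7]
F [4,7]
H [4,7]
F [4,5]
H [4,5]
F [4,1]
F [6,1]
F [6,5]
H [6,5]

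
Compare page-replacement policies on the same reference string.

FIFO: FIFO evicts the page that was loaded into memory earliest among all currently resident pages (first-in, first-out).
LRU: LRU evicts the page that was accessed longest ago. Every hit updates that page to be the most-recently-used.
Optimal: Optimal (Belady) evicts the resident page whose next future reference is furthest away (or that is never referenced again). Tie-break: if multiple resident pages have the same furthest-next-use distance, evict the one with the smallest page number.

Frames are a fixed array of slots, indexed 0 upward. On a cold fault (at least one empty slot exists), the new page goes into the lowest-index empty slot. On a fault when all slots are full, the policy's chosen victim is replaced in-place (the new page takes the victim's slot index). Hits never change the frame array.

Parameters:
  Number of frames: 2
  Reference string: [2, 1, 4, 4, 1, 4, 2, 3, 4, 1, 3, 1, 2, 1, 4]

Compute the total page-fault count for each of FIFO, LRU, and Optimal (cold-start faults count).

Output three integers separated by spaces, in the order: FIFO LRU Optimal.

Answer: 11 10 8

Derivation:
--- FIFO ---
  step 0: ref 2 -> FAULT, frames=[2,-] (faults so far: 1)
  step 1: ref 1 -> FAULT, frames=[2,1] (faults so far: 2)
  step 2: ref 4 -> FAULT, evict 2, frames=[4,1] (faults so far: 3)
  step 3: ref 4 -> HIT, frames=[4,1] (faults so far: 3)
  step 4: ref 1 -> HIT, frames=[4,1] (faults so far: 3)
  step 5: ref 4 -> HIT, frames=[4,1] (faults so far: 3)
  step 6: ref 2 -> FAULT, evict 1, frames=[4,2] (faults so far: 4)
  step 7: ref 3 -> FAULT, evict 4, frames=[3,2] (faults so far: 5)
  step 8: ref 4 -> FAULT, evict 2, frames=[3,4] (faults so far: 6)
  step 9: ref 1 -> FAULT, evict 3, frames=[1,4] (faults so far: 7)
  step 10: ref 3 -> FAULT, evict 4, frames=[1,3] (faults so far: 8)
  step 11: ref 1 -> HIT, frames=[1,3] (faults so far: 8)
  step 12: ref 2 -> FAULT, evict 1, frames=[2,3] (faults so far: 9)
  step 13: ref 1 -> FAULT, evict 3, frames=[2,1] (faults so far: 10)
  step 14: ref 4 -> FAULT, evict 2, frames=[4,1] (faults so far: 11)
  FIFO total faults: 11
--- LRU ---
  step 0: ref 2 -> FAULT, frames=[2,-] (faults so far: 1)
  step 1: ref 1 -> FAULT, frames=[2,1] (faults so far: 2)
  step 2: ref 4 -> FAULT, evict 2, frames=[4,1] (faults so far: 3)
  step 3: ref 4 -> HIT, frames=[4,1] (faults so far: 3)
  step 4: ref 1 -> HIT, frames=[4,1] (faults so far: 3)
  step 5: ref 4 -> HIT, frames=[4,1] (faults so far: 3)
  step 6: ref 2 -> FAULT, evict 1, frames=[4,2] (faults so far: 4)
  step 7: ref 3 -> FAULT, evict 4, frames=[3,2] (faults so far: 5)
  step 8: ref 4 -> FAULT, evict 2, frames=[3,4] (faults so far: 6)
  step 9: ref 1 -> FAULT, evict 3, frames=[1,4] (faults so far: 7)
  step 10: ref 3 -> FAULT, evict 4, frames=[1,3] (faults so far: 8)
  step 11: ref 1 -> HIT, frames=[1,3] (faults so far: 8)
  step 12: ref 2 -> FAULT, evict 3, frames=[1,2] (faults so far: 9)
  step 13: ref 1 -> HIT, frames=[1,2] (faults so far: 9)
  step 14: ref 4 -> FAULT, evict 2, frames=[1,4] (faults so far: 10)
  LRU total faults: 10
--- Optimal ---
  step 0: ref 2 -> FAULT, frames=[2,-] (faults so far: 1)
  step 1: ref 1 -> FAULT, frames=[2,1] (faults so far: 2)
  step 2: ref 4 -> FAULT, evict 2, frames=[4,1] (faults so far: 3)
  step 3: ref 4 -> HIT, frames=[4,1] (faults so far: 3)
  step 4: ref 1 -> HIT, frames=[4,1] (faults so far: 3)
  step 5: ref 4 -> HIT, frames=[4,1] (faults so far: 3)
  step 6: ref 2 -> FAULT, evict 1, frames=[4,2] (faults so far: 4)
  step 7: ref 3 -> FAULT, evict 2, frames=[4,3] (faults so far: 5)
  step 8: ref 4 -> HIT, frames=[4,3] (faults so far: 5)
  step 9: ref 1 -> FAULT, evict 4, frames=[1,3] (faults so far: 6)
  step 10: ref 3 -> HIT, frames=[1,3] (faults so far: 6)
  step 11: ref 1 -> HIT, frames=[1,3] (faults so far: 6)
  step 12: ref 2 -> FAULT, evict 3, frames=[1,2] (faults so far: 7)
  step 13: ref 1 -> HIT, frames=[1,2] (faults so far: 7)
  step 14: ref 4 -> FAULT, evict 1, frames=[4,2] (faults so far: 8)
  Optimal total faults: 8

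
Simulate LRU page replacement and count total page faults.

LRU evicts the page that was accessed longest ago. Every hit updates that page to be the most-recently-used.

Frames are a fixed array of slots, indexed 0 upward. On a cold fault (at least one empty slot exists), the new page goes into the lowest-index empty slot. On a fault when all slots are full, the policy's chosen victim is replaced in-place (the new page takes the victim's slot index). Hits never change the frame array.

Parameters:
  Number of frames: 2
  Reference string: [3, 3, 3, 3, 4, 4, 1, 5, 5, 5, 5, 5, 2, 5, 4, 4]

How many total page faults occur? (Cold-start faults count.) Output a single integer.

Answer: 6

Derivation:
Step 0: ref 3 → FAULT, frames=[3,-]
Step 1: ref 3 → HIT, frames=[3,-]
Step 2: ref 3 → HIT, frames=[3,-]
Step 3: ref 3 → HIT, frames=[3,-]
Step 4: ref 4 → FAULT, frames=[3,4]
Step 5: ref 4 → HIT, frames=[3,4]
Step 6: ref 1 → FAULT (evict 3), frames=[1,4]
Step 7: ref 5 → FAULT (evict 4), frames=[1,5]
Step 8: ref 5 → HIT, frames=[1,5]
Step 9: ref 5 → HIT, frames=[1,5]
Step 10: ref 5 → HIT, frames=[1,5]
Step 11: ref 5 → HIT, frames=[1,5]
Step 12: ref 2 → FAULT (evict 1), frames=[2,5]
Step 13: ref 5 → HIT, frames=[2,5]
Step 14: ref 4 → FAULT (evict 2), frames=[4,5]
Step 15: ref 4 → HIT, frames=[4,5]
Total faults: 6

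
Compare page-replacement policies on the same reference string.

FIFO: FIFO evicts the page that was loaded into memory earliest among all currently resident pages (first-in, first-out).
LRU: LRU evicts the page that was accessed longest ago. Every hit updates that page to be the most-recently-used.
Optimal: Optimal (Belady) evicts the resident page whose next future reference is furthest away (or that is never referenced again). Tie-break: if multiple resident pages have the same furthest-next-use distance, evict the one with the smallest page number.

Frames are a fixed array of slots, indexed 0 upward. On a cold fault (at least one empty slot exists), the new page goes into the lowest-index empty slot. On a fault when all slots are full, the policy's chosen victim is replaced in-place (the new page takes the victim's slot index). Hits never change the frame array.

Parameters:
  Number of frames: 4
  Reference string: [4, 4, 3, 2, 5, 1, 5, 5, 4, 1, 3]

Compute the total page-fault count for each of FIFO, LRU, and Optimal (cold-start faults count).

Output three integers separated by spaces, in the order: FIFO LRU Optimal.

Answer: 7 7 5

Derivation:
--- FIFO ---
  step 0: ref 4 -> FAULT, frames=[4,-,-,-] (faults so far: 1)
  step 1: ref 4 -> HIT, frames=[4,-,-,-] (faults so far: 1)
  step 2: ref 3 -> FAULT, frames=[4,3,-,-] (faults so far: 2)
  step 3: ref 2 -> FAULT, frames=[4,3,2,-] (faults so far: 3)
  step 4: ref 5 -> FAULT, frames=[4,3,2,5] (faults so far: 4)
  step 5: ref 1 -> FAULT, evict 4, frames=[1,3,2,5] (faults so far: 5)
  step 6: ref 5 -> HIT, frames=[1,3,2,5] (faults so far: 5)
  step 7: ref 5 -> HIT, frames=[1,3,2,5] (faults so far: 5)
  step 8: ref 4 -> FAULT, evict 3, frames=[1,4,2,5] (faults so far: 6)
  step 9: ref 1 -> HIT, frames=[1,4,2,5] (faults so far: 6)
  step 10: ref 3 -> FAULT, evict 2, frames=[1,4,3,5] (faults so far: 7)
  FIFO total faults: 7
--- LRU ---
  step 0: ref 4 -> FAULT, frames=[4,-,-,-] (faults so far: 1)
  step 1: ref 4 -> HIT, frames=[4,-,-,-] (faults so far: 1)
  step 2: ref 3 -> FAULT, frames=[4,3,-,-] (faults so far: 2)
  step 3: ref 2 -> FAULT, frames=[4,3,2,-] (faults so far: 3)
  step 4: ref 5 -> FAULT, frames=[4,3,2,5] (faults so far: 4)
  step 5: ref 1 -> FAULT, evict 4, frames=[1,3,2,5] (faults so far: 5)
  step 6: ref 5 -> HIT, frames=[1,3,2,5] (faults so far: 5)
  step 7: ref 5 -> HIT, frames=[1,3,2,5] (faults so far: 5)
  step 8: ref 4 -> FAULT, evict 3, frames=[1,4,2,5] (faults so far: 6)
  step 9: ref 1 -> HIT, frames=[1,4,2,5] (faults so far: 6)
  step 10: ref 3 -> FAULT, evict 2, frames=[1,4,3,5] (faults so far: 7)
  LRU total faults: 7
--- Optimal ---
  step 0: ref 4 -> FAULT, frames=[4,-,-,-] (faults so far: 1)
  step 1: ref 4 -> HIT, frames=[4,-,-,-] (faults so far: 1)
  step 2: ref 3 -> FAULT, frames=[4,3,-,-] (faults so far: 2)
  step 3: ref 2 -> FAULT, frames=[4,3,2,-] (faults so far: 3)
  step 4: ref 5 -> FAULT, frames=[4,3,2,5] (faults so far: 4)
  step 5: ref 1 -> FAULT, evict 2, frames=[4,3,1,5] (faults so far: 5)
  step 6: ref 5 -> HIT, frames=[4,3,1,5] (faults so far: 5)
  step 7: ref 5 -> HIT, frames=[4,3,1,5] (faults so far: 5)
  step 8: ref 4 -> HIT, frames=[4,3,1,5] (faults so far: 5)
  step 9: ref 1 -> HIT, frames=[4,3,1,5] (faults so far: 5)
  step 10: ref 3 -> HIT, frames=[4,3,1,5] (faults so far: 5)
  Optimal total faults: 5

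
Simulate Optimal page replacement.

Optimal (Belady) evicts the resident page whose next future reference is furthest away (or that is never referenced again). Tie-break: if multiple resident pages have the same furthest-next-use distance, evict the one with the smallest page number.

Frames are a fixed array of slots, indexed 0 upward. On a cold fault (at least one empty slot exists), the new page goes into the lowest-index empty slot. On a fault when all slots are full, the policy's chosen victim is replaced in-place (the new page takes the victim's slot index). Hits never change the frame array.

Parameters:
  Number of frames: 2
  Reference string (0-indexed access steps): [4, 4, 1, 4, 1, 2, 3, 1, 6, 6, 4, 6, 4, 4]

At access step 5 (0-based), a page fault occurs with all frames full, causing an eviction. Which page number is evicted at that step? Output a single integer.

Step 0: ref 4 -> FAULT, frames=[4,-]
Step 1: ref 4 -> HIT, frames=[4,-]
Step 2: ref 1 -> FAULT, frames=[4,1]
Step 3: ref 4 -> HIT, frames=[4,1]
Step 4: ref 1 -> HIT, frames=[4,1]
Step 5: ref 2 -> FAULT, evict 4, frames=[2,1]
At step 5: evicted page 4

Answer: 4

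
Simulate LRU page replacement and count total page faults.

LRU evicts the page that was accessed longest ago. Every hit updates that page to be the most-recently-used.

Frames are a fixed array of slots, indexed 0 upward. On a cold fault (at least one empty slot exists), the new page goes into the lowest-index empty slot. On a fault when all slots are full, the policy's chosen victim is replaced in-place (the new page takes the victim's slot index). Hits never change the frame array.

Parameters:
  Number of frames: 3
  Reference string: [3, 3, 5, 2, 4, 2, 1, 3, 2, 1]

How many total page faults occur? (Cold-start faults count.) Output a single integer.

Answer: 6

Derivation:
Step 0: ref 3 → FAULT, frames=[3,-,-]
Step 1: ref 3 → HIT, frames=[3,-,-]
Step 2: ref 5 → FAULT, frames=[3,5,-]
Step 3: ref 2 → FAULT, frames=[3,5,2]
Step 4: ref 4 → FAULT (evict 3), frames=[4,5,2]
Step 5: ref 2 → HIT, frames=[4,5,2]
Step 6: ref 1 → FAULT (evict 5), frames=[4,1,2]
Step 7: ref 3 → FAULT (evict 4), frames=[3,1,2]
Step 8: ref 2 → HIT, frames=[3,1,2]
Step 9: ref 1 → HIT, frames=[3,1,2]
Total faults: 6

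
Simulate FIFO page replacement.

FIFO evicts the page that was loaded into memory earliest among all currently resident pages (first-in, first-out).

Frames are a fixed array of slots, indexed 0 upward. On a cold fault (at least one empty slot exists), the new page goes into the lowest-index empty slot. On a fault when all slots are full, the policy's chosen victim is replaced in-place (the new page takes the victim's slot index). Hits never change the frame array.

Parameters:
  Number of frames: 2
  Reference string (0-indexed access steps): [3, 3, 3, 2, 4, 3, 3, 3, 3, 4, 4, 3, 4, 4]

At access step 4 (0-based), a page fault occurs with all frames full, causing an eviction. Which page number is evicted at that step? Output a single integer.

Answer: 3

Derivation:
Step 0: ref 3 -> FAULT, frames=[3,-]
Step 1: ref 3 -> HIT, frames=[3,-]
Step 2: ref 3 -> HIT, frames=[3,-]
Step 3: ref 2 -> FAULT, frames=[3,2]
Step 4: ref 4 -> FAULT, evict 3, frames=[4,2]
At step 4: evicted page 3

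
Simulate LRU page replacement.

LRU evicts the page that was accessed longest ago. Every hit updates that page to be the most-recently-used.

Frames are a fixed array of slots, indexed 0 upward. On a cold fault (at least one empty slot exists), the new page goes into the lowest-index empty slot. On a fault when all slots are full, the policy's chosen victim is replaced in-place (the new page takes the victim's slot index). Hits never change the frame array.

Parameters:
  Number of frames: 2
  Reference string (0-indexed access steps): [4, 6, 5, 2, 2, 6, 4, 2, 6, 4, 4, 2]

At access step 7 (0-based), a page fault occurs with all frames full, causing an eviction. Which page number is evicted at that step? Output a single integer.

Step 0: ref 4 -> FAULT, frames=[4,-]
Step 1: ref 6 -> FAULT, frames=[4,6]
Step 2: ref 5 -> FAULT, evict 4, frames=[5,6]
Step 3: ref 2 -> FAULT, evict 6, frames=[5,2]
Step 4: ref 2 -> HIT, frames=[5,2]
Step 5: ref 6 -> FAULT, evict 5, frames=[6,2]
Step 6: ref 4 -> FAULT, evict 2, frames=[6,4]
Step 7: ref 2 -> FAULT, evict 6, frames=[2,4]
At step 7: evicted page 6

Answer: 6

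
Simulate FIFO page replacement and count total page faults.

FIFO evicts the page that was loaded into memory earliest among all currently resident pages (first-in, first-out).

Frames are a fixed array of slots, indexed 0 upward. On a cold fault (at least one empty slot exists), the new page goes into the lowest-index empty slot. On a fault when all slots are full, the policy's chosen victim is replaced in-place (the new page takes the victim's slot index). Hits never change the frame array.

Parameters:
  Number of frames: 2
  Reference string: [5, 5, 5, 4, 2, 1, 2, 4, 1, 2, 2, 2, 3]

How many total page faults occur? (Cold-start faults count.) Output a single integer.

Step 0: ref 5 → FAULT, frames=[5,-]
Step 1: ref 5 → HIT, frames=[5,-]
Step 2: ref 5 → HIT, frames=[5,-]
Step 3: ref 4 → FAULT, frames=[5,4]
Step 4: ref 2 → FAULT (evict 5), frames=[2,4]
Step 5: ref 1 → FAULT (evict 4), frames=[2,1]
Step 6: ref 2 → HIT, frames=[2,1]
Step 7: ref 4 → FAULT (evict 2), frames=[4,1]
Step 8: ref 1 → HIT, frames=[4,1]
Step 9: ref 2 → FAULT (evict 1), frames=[4,2]
Step 10: ref 2 → HIT, frames=[4,2]
Step 11: ref 2 → HIT, frames=[4,2]
Step 12: ref 3 → FAULT (evict 4), frames=[3,2]
Total faults: 7

Answer: 7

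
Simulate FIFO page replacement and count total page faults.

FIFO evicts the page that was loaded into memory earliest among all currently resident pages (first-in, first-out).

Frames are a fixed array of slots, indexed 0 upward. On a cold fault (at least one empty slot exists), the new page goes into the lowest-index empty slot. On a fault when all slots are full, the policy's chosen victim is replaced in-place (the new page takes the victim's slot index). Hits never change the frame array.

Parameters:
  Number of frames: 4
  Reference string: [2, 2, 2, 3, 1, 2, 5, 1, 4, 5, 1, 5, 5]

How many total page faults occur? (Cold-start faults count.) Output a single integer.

Step 0: ref 2 → FAULT, frames=[2,-,-,-]
Step 1: ref 2 → HIT, frames=[2,-,-,-]
Step 2: ref 2 → HIT, frames=[2,-,-,-]
Step 3: ref 3 → FAULT, frames=[2,3,-,-]
Step 4: ref 1 → FAULT, frames=[2,3,1,-]
Step 5: ref 2 → HIT, frames=[2,3,1,-]
Step 6: ref 5 → FAULT, frames=[2,3,1,5]
Step 7: ref 1 → HIT, frames=[2,3,1,5]
Step 8: ref 4 → FAULT (evict 2), frames=[4,3,1,5]
Step 9: ref 5 → HIT, frames=[4,3,1,5]
Step 10: ref 1 → HIT, frames=[4,3,1,5]
Step 11: ref 5 → HIT, frames=[4,3,1,5]
Step 12: ref 5 → HIT, frames=[4,3,1,5]
Total faults: 5

Answer: 5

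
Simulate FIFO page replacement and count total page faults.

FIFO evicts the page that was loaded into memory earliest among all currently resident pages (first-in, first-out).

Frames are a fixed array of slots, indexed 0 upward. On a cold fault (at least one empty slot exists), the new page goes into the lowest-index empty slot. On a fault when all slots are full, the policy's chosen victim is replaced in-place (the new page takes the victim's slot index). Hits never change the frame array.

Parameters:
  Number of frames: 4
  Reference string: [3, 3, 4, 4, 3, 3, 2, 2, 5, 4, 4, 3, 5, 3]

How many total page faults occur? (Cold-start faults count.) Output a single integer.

Answer: 4

Derivation:
Step 0: ref 3 → FAULT, frames=[3,-,-,-]
Step 1: ref 3 → HIT, frames=[3,-,-,-]
Step 2: ref 4 → FAULT, frames=[3,4,-,-]
Step 3: ref 4 → HIT, frames=[3,4,-,-]
Step 4: ref 3 → HIT, frames=[3,4,-,-]
Step 5: ref 3 → HIT, frames=[3,4,-,-]
Step 6: ref 2 → FAULT, frames=[3,4,2,-]
Step 7: ref 2 → HIT, frames=[3,4,2,-]
Step 8: ref 5 → FAULT, frames=[3,4,2,5]
Step 9: ref 4 → HIT, frames=[3,4,2,5]
Step 10: ref 4 → HIT, frames=[3,4,2,5]
Step 11: ref 3 → HIT, frames=[3,4,2,5]
Step 12: ref 5 → HIT, frames=[3,4,2,5]
Step 13: ref 3 → HIT, frames=[3,4,2,5]
Total faults: 4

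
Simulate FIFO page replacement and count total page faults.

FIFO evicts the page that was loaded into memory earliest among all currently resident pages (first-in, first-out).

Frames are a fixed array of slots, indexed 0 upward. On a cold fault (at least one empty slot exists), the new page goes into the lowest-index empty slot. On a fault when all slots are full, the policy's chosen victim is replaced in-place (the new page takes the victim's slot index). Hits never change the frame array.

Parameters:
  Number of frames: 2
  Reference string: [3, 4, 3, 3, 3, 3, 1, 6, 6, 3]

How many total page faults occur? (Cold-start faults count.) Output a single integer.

Step 0: ref 3 → FAULT, frames=[3,-]
Step 1: ref 4 → FAULT, frames=[3,4]
Step 2: ref 3 → HIT, frames=[3,4]
Step 3: ref 3 → HIT, frames=[3,4]
Step 4: ref 3 → HIT, frames=[3,4]
Step 5: ref 3 → HIT, frames=[3,4]
Step 6: ref 1 → FAULT (evict 3), frames=[1,4]
Step 7: ref 6 → FAULT (evict 4), frames=[1,6]
Step 8: ref 6 → HIT, frames=[1,6]
Step 9: ref 3 → FAULT (evict 1), frames=[3,6]
Total faults: 5

Answer: 5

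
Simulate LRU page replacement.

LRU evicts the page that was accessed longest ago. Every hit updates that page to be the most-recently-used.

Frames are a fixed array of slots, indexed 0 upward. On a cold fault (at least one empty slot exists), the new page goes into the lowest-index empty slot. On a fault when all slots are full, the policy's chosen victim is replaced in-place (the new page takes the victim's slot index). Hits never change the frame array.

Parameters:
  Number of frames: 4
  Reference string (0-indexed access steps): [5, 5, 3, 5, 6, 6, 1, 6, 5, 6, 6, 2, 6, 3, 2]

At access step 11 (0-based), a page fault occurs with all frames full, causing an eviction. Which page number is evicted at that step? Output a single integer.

Answer: 3

Derivation:
Step 0: ref 5 -> FAULT, frames=[5,-,-,-]
Step 1: ref 5 -> HIT, frames=[5,-,-,-]
Step 2: ref 3 -> FAULT, frames=[5,3,-,-]
Step 3: ref 5 -> HIT, frames=[5,3,-,-]
Step 4: ref 6 -> FAULT, frames=[5,3,6,-]
Step 5: ref 6 -> HIT, frames=[5,3,6,-]
Step 6: ref 1 -> FAULT, frames=[5,3,6,1]
Step 7: ref 6 -> HIT, frames=[5,3,6,1]
Step 8: ref 5 -> HIT, frames=[5,3,6,1]
Step 9: ref 6 -> HIT, frames=[5,3,6,1]
Step 10: ref 6 -> HIT, frames=[5,3,6,1]
Step 11: ref 2 -> FAULT, evict 3, frames=[5,2,6,1]
At step 11: evicted page 3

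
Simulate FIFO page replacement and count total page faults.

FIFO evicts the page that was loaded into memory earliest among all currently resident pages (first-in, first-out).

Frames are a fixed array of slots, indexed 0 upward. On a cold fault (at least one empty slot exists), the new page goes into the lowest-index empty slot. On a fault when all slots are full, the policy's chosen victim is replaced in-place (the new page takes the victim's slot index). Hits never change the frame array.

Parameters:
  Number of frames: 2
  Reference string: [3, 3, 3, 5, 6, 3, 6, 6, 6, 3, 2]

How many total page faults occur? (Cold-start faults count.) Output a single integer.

Answer: 5

Derivation:
Step 0: ref 3 → FAULT, frames=[3,-]
Step 1: ref 3 → HIT, frames=[3,-]
Step 2: ref 3 → HIT, frames=[3,-]
Step 3: ref 5 → FAULT, frames=[3,5]
Step 4: ref 6 → FAULT (evict 3), frames=[6,5]
Step 5: ref 3 → FAULT (evict 5), frames=[6,3]
Step 6: ref 6 → HIT, frames=[6,3]
Step 7: ref 6 → HIT, frames=[6,3]
Step 8: ref 6 → HIT, frames=[6,3]
Step 9: ref 3 → HIT, frames=[6,3]
Step 10: ref 2 → FAULT (evict 6), frames=[2,3]
Total faults: 5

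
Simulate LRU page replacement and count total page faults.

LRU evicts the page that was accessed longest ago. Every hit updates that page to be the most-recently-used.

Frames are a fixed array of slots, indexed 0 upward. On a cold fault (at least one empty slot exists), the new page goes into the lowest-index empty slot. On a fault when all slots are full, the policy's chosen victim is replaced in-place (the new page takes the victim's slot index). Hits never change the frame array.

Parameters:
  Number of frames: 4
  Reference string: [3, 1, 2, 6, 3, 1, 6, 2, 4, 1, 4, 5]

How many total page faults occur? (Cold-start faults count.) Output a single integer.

Answer: 6

Derivation:
Step 0: ref 3 → FAULT, frames=[3,-,-,-]
Step 1: ref 1 → FAULT, frames=[3,1,-,-]
Step 2: ref 2 → FAULT, frames=[3,1,2,-]
Step 3: ref 6 → FAULT, frames=[3,1,2,6]
Step 4: ref 3 → HIT, frames=[3,1,2,6]
Step 5: ref 1 → HIT, frames=[3,1,2,6]
Step 6: ref 6 → HIT, frames=[3,1,2,6]
Step 7: ref 2 → HIT, frames=[3,1,2,6]
Step 8: ref 4 → FAULT (evict 3), frames=[4,1,2,6]
Step 9: ref 1 → HIT, frames=[4,1,2,6]
Step 10: ref 4 → HIT, frames=[4,1,2,6]
Step 11: ref 5 → FAULT (evict 6), frames=[4,1,2,5]
Total faults: 6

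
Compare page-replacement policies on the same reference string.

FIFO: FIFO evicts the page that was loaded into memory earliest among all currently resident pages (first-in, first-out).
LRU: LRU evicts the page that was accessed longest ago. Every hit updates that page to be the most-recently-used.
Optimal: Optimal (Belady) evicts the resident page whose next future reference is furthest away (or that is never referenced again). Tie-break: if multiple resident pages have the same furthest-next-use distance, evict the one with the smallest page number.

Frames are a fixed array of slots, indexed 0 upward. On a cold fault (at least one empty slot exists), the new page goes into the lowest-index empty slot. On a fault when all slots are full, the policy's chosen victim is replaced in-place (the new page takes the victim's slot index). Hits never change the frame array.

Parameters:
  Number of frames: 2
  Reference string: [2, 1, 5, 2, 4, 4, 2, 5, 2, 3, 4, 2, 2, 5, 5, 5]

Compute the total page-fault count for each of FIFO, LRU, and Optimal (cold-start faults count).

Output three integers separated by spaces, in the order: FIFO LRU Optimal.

--- FIFO ---
  step 0: ref 2 -> FAULT, frames=[2,-] (faults so far: 1)
  step 1: ref 1 -> FAULT, frames=[2,1] (faults so far: 2)
  step 2: ref 5 -> FAULT, evict 2, frames=[5,1] (faults so far: 3)
  step 3: ref 2 -> FAULT, evict 1, frames=[5,2] (faults so far: 4)
  step 4: ref 4 -> FAULT, evict 5, frames=[4,2] (faults so far: 5)
  step 5: ref 4 -> HIT, frames=[4,2] (faults so far: 5)
  step 6: ref 2 -> HIT, frames=[4,2] (faults so far: 5)
  step 7: ref 5 -> FAULT, evict 2, frames=[4,5] (faults so far: 6)
  step 8: ref 2 -> FAULT, evict 4, frames=[2,5] (faults so far: 7)
  step 9: ref 3 -> FAULT, evict 5, frames=[2,3] (faults so far: 8)
  step 10: ref 4 -> FAULT, evict 2, frames=[4,3] (faults so far: 9)
  step 11: ref 2 -> FAULT, evict 3, frames=[4,2] (faults so far: 10)
  step 12: ref 2 -> HIT, frames=[4,2] (faults so far: 10)
  step 13: ref 5 -> FAULT, evict 4, frames=[5,2] (faults so far: 11)
  step 14: ref 5 -> HIT, frames=[5,2] (faults so far: 11)
  step 15: ref 5 -> HIT, frames=[5,2] (faults so far: 11)
  FIFO total faults: 11
--- LRU ---
  step 0: ref 2 -> FAULT, frames=[2,-] (faults so far: 1)
  step 1: ref 1 -> FAULT, frames=[2,1] (faults so far: 2)
  step 2: ref 5 -> FAULT, evict 2, frames=[5,1] (faults so far: 3)
  step 3: ref 2 -> FAULT, evict 1, frames=[5,2] (faults so far: 4)
  step 4: ref 4 -> FAULT, evict 5, frames=[4,2] (faults so far: 5)
  step 5: ref 4 -> HIT, frames=[4,2] (faults so far: 5)
  step 6: ref 2 -> HIT, frames=[4,2] (faults so far: 5)
  step 7: ref 5 -> FAULT, evict 4, frames=[5,2] (faults so far: 6)
  step 8: ref 2 -> HIT, frames=[5,2] (faults so far: 6)
  step 9: ref 3 -> FAULT, evict 5, frames=[3,2] (faults so far: 7)
  step 10: ref 4 -> FAULT, evict 2, frames=[3,4] (faults so far: 8)
  step 11: ref 2 -> FAULT, evict 3, frames=[2,4] (faults so far: 9)
  step 12: ref 2 -> HIT, frames=[2,4] (faults so far: 9)
  step 13: ref 5 -> FAULT, evict 4, frames=[2,5] (faults so far: 10)
  step 14: ref 5 -> HIT, frames=[2,5] (faults so far: 10)
  step 15: ref 5 -> HIT, frames=[2,5] (faults so far: 10)
  LRU total faults: 10
--- Optimal ---
  step 0: ref 2 -> FAULT, frames=[2,-] (faults so far: 1)
  step 1: ref 1 -> FAULT, frames=[2,1] (faults so far: 2)
  step 2: ref 5 -> FAULT, evict 1, frames=[2,5] (faults so far: 3)
  step 3: ref 2 -> HIT, frames=[2,5] (faults so far: 3)
  step 4: ref 4 -> FAULT, evict 5, frames=[2,4] (faults so far: 4)
  step 5: ref 4 -> HIT, frames=[2,4] (faults so far: 4)
  step 6: ref 2 -> HIT, frames=[2,4] (faults so far: 4)
  step 7: ref 5 -> FAULT, evict 4, frames=[2,5] (faults so far: 5)
  step 8: ref 2 -> HIT, frames=[2,5] (faults so far: 5)
  step 9: ref 3 -> FAULT, evict 5, frames=[2,3] (faults so far: 6)
  step 10: ref 4 -> FAULT, evict 3, frames=[2,4] (faults so far: 7)
  step 11: ref 2 -> HIT, frames=[2,4] (faults so far: 7)
  step 12: ref 2 -> HIT, frames=[2,4] (faults so far: 7)
  step 13: ref 5 -> FAULT, evict 2, frames=[5,4] (faults so far: 8)
  step 14: ref 5 -> HIT, frames=[5,4] (faults so far: 8)
  step 15: ref 5 -> HIT, frames=[5,4] (faults so far: 8)
  Optimal total faults: 8

Answer: 11 10 8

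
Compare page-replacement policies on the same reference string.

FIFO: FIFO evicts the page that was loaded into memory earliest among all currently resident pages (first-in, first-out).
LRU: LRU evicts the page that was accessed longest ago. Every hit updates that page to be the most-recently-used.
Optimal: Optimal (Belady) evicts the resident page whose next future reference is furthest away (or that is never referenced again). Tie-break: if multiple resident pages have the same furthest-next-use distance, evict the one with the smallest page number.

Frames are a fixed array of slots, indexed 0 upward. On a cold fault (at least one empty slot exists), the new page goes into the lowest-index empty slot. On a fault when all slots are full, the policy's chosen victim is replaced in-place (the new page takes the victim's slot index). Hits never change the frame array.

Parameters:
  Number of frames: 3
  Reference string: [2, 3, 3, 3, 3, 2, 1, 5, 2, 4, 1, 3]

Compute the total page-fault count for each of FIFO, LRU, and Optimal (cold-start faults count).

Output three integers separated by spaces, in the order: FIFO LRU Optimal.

Answer: 8 7 6

Derivation:
--- FIFO ---
  step 0: ref 2 -> FAULT, frames=[2,-,-] (faults so far: 1)
  step 1: ref 3 -> FAULT, frames=[2,3,-] (faults so far: 2)
  step 2: ref 3 -> HIT, frames=[2,3,-] (faults so far: 2)
  step 3: ref 3 -> HIT, frames=[2,3,-] (faults so far: 2)
  step 4: ref 3 -> HIT, frames=[2,3,-] (faults so far: 2)
  step 5: ref 2 -> HIT, frames=[2,3,-] (faults so far: 2)
  step 6: ref 1 -> FAULT, frames=[2,3,1] (faults so far: 3)
  step 7: ref 5 -> FAULT, evict 2, frames=[5,3,1] (faults so far: 4)
  step 8: ref 2 -> FAULT, evict 3, frames=[5,2,1] (faults so far: 5)
  step 9: ref 4 -> FAULT, evict 1, frames=[5,2,4] (faults so far: 6)
  step 10: ref 1 -> FAULT, evict 5, frames=[1,2,4] (faults so far: 7)
  step 11: ref 3 -> FAULT, evict 2, frames=[1,3,4] (faults so far: 8)
  FIFO total faults: 8
--- LRU ---
  step 0: ref 2 -> FAULT, frames=[2,-,-] (faults so far: 1)
  step 1: ref 3 -> FAULT, frames=[2,3,-] (faults so far: 2)
  step 2: ref 3 -> HIT, frames=[2,3,-] (faults so far: 2)
  step 3: ref 3 -> HIT, frames=[2,3,-] (faults so far: 2)
  step 4: ref 3 -> HIT, frames=[2,3,-] (faults so far: 2)
  step 5: ref 2 -> HIT, frames=[2,3,-] (faults so far: 2)
  step 6: ref 1 -> FAULT, frames=[2,3,1] (faults so far: 3)
  step 7: ref 5 -> FAULT, evict 3, frames=[2,5,1] (faults so far: 4)
  step 8: ref 2 -> HIT, frames=[2,5,1] (faults so far: 4)
  step 9: ref 4 -> FAULT, evict 1, frames=[2,5,4] (faults so far: 5)
  step 10: ref 1 -> FAULT, evict 5, frames=[2,1,4] (faults so far: 6)
  step 11: ref 3 -> FAULT, evict 2, frames=[3,1,4] (faults so far: 7)
  LRU total faults: 7
--- Optimal ---
  step 0: ref 2 -> FAULT, frames=[2,-,-] (faults so far: 1)
  step 1: ref 3 -> FAULT, frames=[2,3,-] (faults so far: 2)
  step 2: ref 3 -> HIT, frames=[2,3,-] (faults so far: 2)
  step 3: ref 3 -> HIT, frames=[2,3,-] (faults so far: 2)
  step 4: ref 3 -> HIT, frames=[2,3,-] (faults so far: 2)
  step 5: ref 2 -> HIT, frames=[2,3,-] (faults so far: 2)
  step 6: ref 1 -> FAULT, frames=[2,3,1] (faults so far: 3)
  step 7: ref 5 -> FAULT, evict 3, frames=[2,5,1] (faults so far: 4)
  step 8: ref 2 -> HIT, frames=[2,5,1] (faults so far: 4)
  step 9: ref 4 -> FAULT, evict 2, frames=[4,5,1] (faults so far: 5)
  step 10: ref 1 -> HIT, frames=[4,5,1] (faults so far: 5)
  step 11: ref 3 -> FAULT, evict 1, frames=[4,5,3] (faults so far: 6)
  Optimal total faults: 6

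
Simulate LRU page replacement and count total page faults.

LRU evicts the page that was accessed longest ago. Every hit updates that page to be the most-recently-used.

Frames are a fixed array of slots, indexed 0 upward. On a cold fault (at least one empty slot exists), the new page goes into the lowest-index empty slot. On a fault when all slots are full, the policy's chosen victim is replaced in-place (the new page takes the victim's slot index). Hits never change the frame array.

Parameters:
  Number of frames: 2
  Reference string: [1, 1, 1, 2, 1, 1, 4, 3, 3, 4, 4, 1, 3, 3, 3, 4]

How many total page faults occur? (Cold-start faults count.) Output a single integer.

Answer: 7

Derivation:
Step 0: ref 1 → FAULT, frames=[1,-]
Step 1: ref 1 → HIT, frames=[1,-]
Step 2: ref 1 → HIT, frames=[1,-]
Step 3: ref 2 → FAULT, frames=[1,2]
Step 4: ref 1 → HIT, frames=[1,2]
Step 5: ref 1 → HIT, frames=[1,2]
Step 6: ref 4 → FAULT (evict 2), frames=[1,4]
Step 7: ref 3 → FAULT (evict 1), frames=[3,4]
Step 8: ref 3 → HIT, frames=[3,4]
Step 9: ref 4 → HIT, frames=[3,4]
Step 10: ref 4 → HIT, frames=[3,4]
Step 11: ref 1 → FAULT (evict 3), frames=[1,4]
Step 12: ref 3 → FAULT (evict 4), frames=[1,3]
Step 13: ref 3 → HIT, frames=[1,3]
Step 14: ref 3 → HIT, frames=[1,3]
Step 15: ref 4 → FAULT (evict 1), frames=[4,3]
Total faults: 7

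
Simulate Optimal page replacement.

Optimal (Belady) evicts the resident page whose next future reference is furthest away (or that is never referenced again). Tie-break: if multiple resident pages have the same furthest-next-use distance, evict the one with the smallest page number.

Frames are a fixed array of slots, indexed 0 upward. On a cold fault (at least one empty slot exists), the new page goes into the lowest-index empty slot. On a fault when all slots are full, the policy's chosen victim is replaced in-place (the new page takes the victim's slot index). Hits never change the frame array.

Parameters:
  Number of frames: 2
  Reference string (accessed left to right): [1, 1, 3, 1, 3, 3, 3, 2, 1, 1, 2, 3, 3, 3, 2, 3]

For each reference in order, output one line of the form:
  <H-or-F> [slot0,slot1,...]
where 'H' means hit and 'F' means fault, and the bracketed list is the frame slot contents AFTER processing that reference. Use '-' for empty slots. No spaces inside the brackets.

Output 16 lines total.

F [1,-]
H [1,-]
F [1,3]
H [1,3]
H [1,3]
H [1,3]
H [1,3]
F [1,2]
H [1,2]
H [1,2]
H [1,2]
F [3,2]
H [3,2]
H [3,2]
H [3,2]
H [3,2]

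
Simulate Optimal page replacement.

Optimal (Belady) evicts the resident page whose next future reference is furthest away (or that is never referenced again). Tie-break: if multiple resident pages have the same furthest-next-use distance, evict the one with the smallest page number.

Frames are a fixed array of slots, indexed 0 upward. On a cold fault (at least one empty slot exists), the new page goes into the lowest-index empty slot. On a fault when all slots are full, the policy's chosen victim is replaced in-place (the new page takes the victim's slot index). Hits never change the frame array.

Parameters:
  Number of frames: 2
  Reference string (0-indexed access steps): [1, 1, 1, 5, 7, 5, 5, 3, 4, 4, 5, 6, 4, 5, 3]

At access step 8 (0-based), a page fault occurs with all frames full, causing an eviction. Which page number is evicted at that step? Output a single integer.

Step 0: ref 1 -> FAULT, frames=[1,-]
Step 1: ref 1 -> HIT, frames=[1,-]
Step 2: ref 1 -> HIT, frames=[1,-]
Step 3: ref 5 -> FAULT, frames=[1,5]
Step 4: ref 7 -> FAULT, evict 1, frames=[7,5]
Step 5: ref 5 -> HIT, frames=[7,5]
Step 6: ref 5 -> HIT, frames=[7,5]
Step 7: ref 3 -> FAULT, evict 7, frames=[3,5]
Step 8: ref 4 -> FAULT, evict 3, frames=[4,5]
At step 8: evicted page 3

Answer: 3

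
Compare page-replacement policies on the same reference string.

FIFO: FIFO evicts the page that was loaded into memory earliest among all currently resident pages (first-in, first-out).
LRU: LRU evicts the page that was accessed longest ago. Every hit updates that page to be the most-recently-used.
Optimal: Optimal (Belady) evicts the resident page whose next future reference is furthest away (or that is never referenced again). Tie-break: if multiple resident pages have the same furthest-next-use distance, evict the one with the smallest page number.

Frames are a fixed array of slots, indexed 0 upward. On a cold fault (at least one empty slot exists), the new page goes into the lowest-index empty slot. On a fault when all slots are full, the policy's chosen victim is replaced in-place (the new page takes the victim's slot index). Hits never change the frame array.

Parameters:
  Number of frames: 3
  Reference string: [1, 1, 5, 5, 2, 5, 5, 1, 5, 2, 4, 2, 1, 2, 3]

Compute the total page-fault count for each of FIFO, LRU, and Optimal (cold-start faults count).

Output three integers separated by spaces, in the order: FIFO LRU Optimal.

--- FIFO ---
  step 0: ref 1 -> FAULT, frames=[1,-,-] (faults so far: 1)
  step 1: ref 1 -> HIT, frames=[1,-,-] (faults so far: 1)
  step 2: ref 5 -> FAULT, frames=[1,5,-] (faults so far: 2)
  step 3: ref 5 -> HIT, frames=[1,5,-] (faults so far: 2)
  step 4: ref 2 -> FAULT, frames=[1,5,2] (faults so far: 3)
  step 5: ref 5 -> HIT, frames=[1,5,2] (faults so far: 3)
  step 6: ref 5 -> HIT, frames=[1,5,2] (faults so far: 3)
  step 7: ref 1 -> HIT, frames=[1,5,2] (faults so far: 3)
  step 8: ref 5 -> HIT, frames=[1,5,2] (faults so far: 3)
  step 9: ref 2 -> HIT, frames=[1,5,2] (faults so far: 3)
  step 10: ref 4 -> FAULT, evict 1, frames=[4,5,2] (faults so far: 4)
  step 11: ref 2 -> HIT, frames=[4,5,2] (faults so far: 4)
  step 12: ref 1 -> FAULT, evict 5, frames=[4,1,2] (faults so far: 5)
  step 13: ref 2 -> HIT, frames=[4,1,2] (faults so far: 5)
  step 14: ref 3 -> FAULT, evict 2, frames=[4,1,3] (faults so far: 6)
  FIFO total faults: 6
--- LRU ---
  step 0: ref 1 -> FAULT, frames=[1,-,-] (faults so far: 1)
  step 1: ref 1 -> HIT, frames=[1,-,-] (faults so far: 1)
  step 2: ref 5 -> FAULT, frames=[1,5,-] (faults so far: 2)
  step 3: ref 5 -> HIT, frames=[1,5,-] (faults so far: 2)
  step 4: ref 2 -> FAULT, frames=[1,5,2] (faults so far: 3)
  step 5: ref 5 -> HIT, frames=[1,5,2] (faults so far: 3)
  step 6: ref 5 -> HIT, frames=[1,5,2] (faults so far: 3)
  step 7: ref 1 -> HIT, frames=[1,5,2] (faults so far: 3)
  step 8: ref 5 -> HIT, frames=[1,5,2] (faults so far: 3)
  step 9: ref 2 -> HIT, frames=[1,5,2] (faults so far: 3)
  step 10: ref 4 -> FAULT, evict 1, frames=[4,5,2] (faults so far: 4)
  step 11: ref 2 -> HIT, frames=[4,5,2] (faults so far: 4)
  step 12: ref 1 -> FAULT, evict 5, frames=[4,1,2] (faults so far: 5)
  step 13: ref 2 -> HIT, frames=[4,1,2] (faults so far: 5)
  step 14: ref 3 -> FAULT, evict 4, frames=[3,1,2] (faults so far: 6)
  LRU total faults: 6
--- Optimal ---
  step 0: ref 1 -> FAULT, frames=[1,-,-] (faults so far: 1)
  step 1: ref 1 -> HIT, frames=[1,-,-] (faults so far: 1)
  step 2: ref 5 -> FAULT, frames=[1,5,-] (faults so far: 2)
  step 3: ref 5 -> HIT, frames=[1,5,-] (faults so far: 2)
  step 4: ref 2 -> FAULT, frames=[1,5,2] (faults so far: 3)
  step 5: ref 5 -> HIT, frames=[1,5,2] (faults so far: 3)
  step 6: ref 5 -> HIT, frames=[1,5,2] (faults so far: 3)
  step 7: ref 1 -> HIT, frames=[1,5,2] (faults so far: 3)
  step 8: ref 5 -> HIT, frames=[1,5,2] (faults so far: 3)
  step 9: ref 2 -> HIT, frames=[1,5,2] (faults so far: 3)
  step 10: ref 4 -> FAULT, evict 5, frames=[1,4,2] (faults so far: 4)
  step 11: ref 2 -> HIT, frames=[1,4,2] (faults so far: 4)
  step 12: ref 1 -> HIT, frames=[1,4,2] (faults so far: 4)
  step 13: ref 2 -> HIT, frames=[1,4,2] (faults so far: 4)
  step 14: ref 3 -> FAULT, evict 1, frames=[3,4,2] (faults so far: 5)
  Optimal total faults: 5

Answer: 6 6 5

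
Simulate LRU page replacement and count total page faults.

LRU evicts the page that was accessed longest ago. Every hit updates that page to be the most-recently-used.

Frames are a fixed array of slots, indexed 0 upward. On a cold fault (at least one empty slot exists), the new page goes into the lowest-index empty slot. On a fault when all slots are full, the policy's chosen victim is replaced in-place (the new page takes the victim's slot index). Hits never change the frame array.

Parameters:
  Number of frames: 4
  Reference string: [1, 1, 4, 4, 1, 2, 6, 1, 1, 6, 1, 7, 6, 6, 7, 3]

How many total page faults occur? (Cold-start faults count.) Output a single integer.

Answer: 6

Derivation:
Step 0: ref 1 → FAULT, frames=[1,-,-,-]
Step 1: ref 1 → HIT, frames=[1,-,-,-]
Step 2: ref 4 → FAULT, frames=[1,4,-,-]
Step 3: ref 4 → HIT, frames=[1,4,-,-]
Step 4: ref 1 → HIT, frames=[1,4,-,-]
Step 5: ref 2 → FAULT, frames=[1,4,2,-]
Step 6: ref 6 → FAULT, frames=[1,4,2,6]
Step 7: ref 1 → HIT, frames=[1,4,2,6]
Step 8: ref 1 → HIT, frames=[1,4,2,6]
Step 9: ref 6 → HIT, frames=[1,4,2,6]
Step 10: ref 1 → HIT, frames=[1,4,2,6]
Step 11: ref 7 → FAULT (evict 4), frames=[1,7,2,6]
Step 12: ref 6 → HIT, frames=[1,7,2,6]
Step 13: ref 6 → HIT, frames=[1,7,2,6]
Step 14: ref 7 → HIT, frames=[1,7,2,6]
Step 15: ref 3 → FAULT (evict 2), frames=[1,7,3,6]
Total faults: 6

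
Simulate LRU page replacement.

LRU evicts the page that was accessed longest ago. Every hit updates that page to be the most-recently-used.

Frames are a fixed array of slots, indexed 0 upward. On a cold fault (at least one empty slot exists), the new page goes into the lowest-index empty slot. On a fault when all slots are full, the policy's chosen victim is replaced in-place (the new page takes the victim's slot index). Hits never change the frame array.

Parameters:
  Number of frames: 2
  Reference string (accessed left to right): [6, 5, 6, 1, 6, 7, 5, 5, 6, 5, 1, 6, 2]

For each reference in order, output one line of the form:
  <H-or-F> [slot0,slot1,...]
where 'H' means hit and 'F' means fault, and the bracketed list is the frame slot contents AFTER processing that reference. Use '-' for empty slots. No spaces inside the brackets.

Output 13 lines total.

F [6,-]
F [6,5]
H [6,5]
F [6,1]
H [6,1]
F [6,7]
F [5,7]
H [5,7]
F [5,6]
H [5,6]
F [5,1]
F [6,1]
F [6,2]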